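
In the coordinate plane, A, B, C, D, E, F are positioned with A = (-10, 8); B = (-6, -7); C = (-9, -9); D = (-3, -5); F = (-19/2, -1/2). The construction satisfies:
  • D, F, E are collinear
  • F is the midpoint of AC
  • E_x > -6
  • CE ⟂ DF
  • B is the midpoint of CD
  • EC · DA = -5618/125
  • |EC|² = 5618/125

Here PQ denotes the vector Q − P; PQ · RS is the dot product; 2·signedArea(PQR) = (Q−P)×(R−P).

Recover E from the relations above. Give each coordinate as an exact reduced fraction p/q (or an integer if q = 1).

1. E_x = -648/125  [D, F, E are collinear ∩ CE ⟂ DF]
2. E_y = -436/125  [D, F, E are collinear ∩ CE ⟂ DF]
   → E = (-648/125, -436/125)

E = (-648/125, -436/125)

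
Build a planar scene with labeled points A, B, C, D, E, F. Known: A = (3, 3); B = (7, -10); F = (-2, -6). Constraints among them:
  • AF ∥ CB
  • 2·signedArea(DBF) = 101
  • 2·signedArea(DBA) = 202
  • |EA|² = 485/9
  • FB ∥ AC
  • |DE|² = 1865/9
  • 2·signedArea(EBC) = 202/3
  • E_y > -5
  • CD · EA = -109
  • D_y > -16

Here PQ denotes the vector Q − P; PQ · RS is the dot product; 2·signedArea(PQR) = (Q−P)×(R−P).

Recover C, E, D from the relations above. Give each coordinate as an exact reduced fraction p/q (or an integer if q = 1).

C = (12, -1)
D = (-7, -15)
E = (8/3, -13/3)

1. C_x = 12  [AF ∥ CB ∩ FB ∥ AC]
2. C_y = -1  [AF ∥ CB ∩ FB ∥ AC]
   → C = (12, -1)
3. D_x = -7  [2·signedArea(DBA) = 202 ∩ 2·signedArea(DBF) = 101]
4. D_y = -15  [2·signedArea(DBA) = 202 ∩ 2·signedArea(DBF) = 101]
   → D = (-7, -15)
5. E_x = 8/3  [2·signedArea(EBC) = 202/3 ∩ CD · EA = -109]
6. E_y = -13/3  [2·signedArea(EBC) = 202/3 ∩ CD · EA = -109]
   → E = (8/3, -13/3)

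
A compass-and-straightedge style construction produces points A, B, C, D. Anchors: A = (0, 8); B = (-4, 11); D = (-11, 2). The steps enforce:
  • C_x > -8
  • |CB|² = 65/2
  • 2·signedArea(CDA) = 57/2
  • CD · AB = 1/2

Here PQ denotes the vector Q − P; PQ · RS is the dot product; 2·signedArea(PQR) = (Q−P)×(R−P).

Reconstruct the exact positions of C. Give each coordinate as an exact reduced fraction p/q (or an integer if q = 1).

C = (-15/2, 13/2)

1. C_x = -15/2  [2·signedArea(CDA) = 57/2 ∩ CD · AB = 1/2]
2. C_y = 13/2  [2·signedArea(CDA) = 57/2 ∩ CD · AB = 1/2]
   → C = (-15/2, 13/2)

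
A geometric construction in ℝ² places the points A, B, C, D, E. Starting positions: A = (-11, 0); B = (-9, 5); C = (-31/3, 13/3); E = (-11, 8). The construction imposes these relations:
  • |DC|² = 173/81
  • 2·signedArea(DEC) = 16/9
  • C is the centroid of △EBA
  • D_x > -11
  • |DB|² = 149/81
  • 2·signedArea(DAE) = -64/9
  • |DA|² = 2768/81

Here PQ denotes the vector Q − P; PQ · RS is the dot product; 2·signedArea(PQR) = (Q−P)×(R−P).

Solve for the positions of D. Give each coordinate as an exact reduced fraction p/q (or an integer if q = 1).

1. D_x = -91/9  [2·signedArea(DEC) = 16/9 ∩ 2·signedArea(DAE) = -64/9]
2. D_y = 52/9  [2·signedArea(DEC) = 16/9 ∩ 2·signedArea(DAE) = -64/9]
   → D = (-91/9, 52/9)

D = (-91/9, 52/9)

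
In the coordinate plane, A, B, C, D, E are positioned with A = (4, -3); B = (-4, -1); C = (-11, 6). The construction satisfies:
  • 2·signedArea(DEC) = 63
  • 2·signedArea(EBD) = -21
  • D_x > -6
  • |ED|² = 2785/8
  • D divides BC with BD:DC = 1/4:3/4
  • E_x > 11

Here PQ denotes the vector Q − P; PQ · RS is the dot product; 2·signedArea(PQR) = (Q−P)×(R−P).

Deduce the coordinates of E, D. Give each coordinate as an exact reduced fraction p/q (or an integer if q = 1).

D = (-23/4, 3/4)
E = (12, -5)

1. D_x = -23/4  [D divides BC with BD:DC = 1/4:3/4]
2. D_y = 3/4  [D divides BC with BD:DC = 1/4:3/4]
   → D = (-23/4, 3/4)
3. E_x = 12  [line -7/4·x + -7/4·y + 49/4 = 0 ∩ |ED|² = 2785/8]
4. E_y = -5  [line -7/4·x + -7/4·y + 49/4 = 0 ∩ |ED|² = 2785/8]
   → E = (12, -5)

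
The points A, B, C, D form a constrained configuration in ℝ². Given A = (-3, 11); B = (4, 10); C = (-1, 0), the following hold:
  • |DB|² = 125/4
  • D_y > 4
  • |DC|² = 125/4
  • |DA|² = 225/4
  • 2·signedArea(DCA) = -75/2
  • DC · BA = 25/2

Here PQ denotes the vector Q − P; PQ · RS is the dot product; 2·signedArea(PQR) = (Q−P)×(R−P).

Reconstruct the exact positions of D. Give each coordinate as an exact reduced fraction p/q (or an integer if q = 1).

1. D_x = 3/2  [2·signedArea(DCA) = -75/2 ∩ DC · BA = 25/2]
2. D_y = 5  [2·signedArea(DCA) = -75/2 ∩ DC · BA = 25/2]
   → D = (3/2, 5)

D = (3/2, 5)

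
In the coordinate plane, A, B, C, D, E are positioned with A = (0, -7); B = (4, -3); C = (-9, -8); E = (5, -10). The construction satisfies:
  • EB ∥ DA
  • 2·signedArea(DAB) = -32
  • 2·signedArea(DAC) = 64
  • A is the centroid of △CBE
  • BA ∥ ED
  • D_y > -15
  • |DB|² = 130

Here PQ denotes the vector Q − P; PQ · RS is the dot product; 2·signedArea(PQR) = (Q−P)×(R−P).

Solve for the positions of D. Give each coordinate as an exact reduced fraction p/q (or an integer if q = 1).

1. D_x = 1  [EB ∥ DA ∩ BA ∥ ED]
2. D_y = -14  [EB ∥ DA ∩ BA ∥ ED]
   → D = (1, -14)

D = (1, -14)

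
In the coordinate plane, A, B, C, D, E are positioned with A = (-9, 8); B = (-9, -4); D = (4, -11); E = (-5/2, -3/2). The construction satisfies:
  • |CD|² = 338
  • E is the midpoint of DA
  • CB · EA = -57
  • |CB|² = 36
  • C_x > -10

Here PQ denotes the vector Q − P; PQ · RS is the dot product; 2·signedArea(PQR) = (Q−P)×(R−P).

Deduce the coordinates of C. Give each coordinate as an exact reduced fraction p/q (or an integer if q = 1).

1. C_x = -9  [line 13/2·x + -19/2·y + 155/2 = 0 ∩ |CB|² = 36]
2. C_y = 2  [line 13/2·x + -19/2·y + 155/2 = 0 ∩ |CB|² = 36]
   → C = (-9, 2)

C = (-9, 2)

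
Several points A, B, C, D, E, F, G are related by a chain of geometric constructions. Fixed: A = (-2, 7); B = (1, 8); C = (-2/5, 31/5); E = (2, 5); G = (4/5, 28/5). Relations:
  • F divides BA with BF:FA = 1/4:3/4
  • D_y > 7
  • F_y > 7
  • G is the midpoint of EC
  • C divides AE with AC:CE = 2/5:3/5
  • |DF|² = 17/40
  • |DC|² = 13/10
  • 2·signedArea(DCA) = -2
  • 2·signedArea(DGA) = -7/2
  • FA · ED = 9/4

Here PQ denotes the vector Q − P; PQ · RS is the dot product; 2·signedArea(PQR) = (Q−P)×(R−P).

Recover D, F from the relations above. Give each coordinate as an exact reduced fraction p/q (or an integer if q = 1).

1. F_x = 1/4  [F divides BA with BF:FA = 1/4:3/4]
2. F_y = 31/4  [F divides BA with BF:FA = 1/4:3/4]
   → F = (1/4, 31/4)
3. D_x = 3/10  [2·signedArea(DCA) = -2 ∩ FA · ED = 9/4]
4. D_y = 71/10  [2·signedArea(DCA) = -2 ∩ FA · ED = 9/4]
   → D = (3/10, 71/10)

D = (3/10, 71/10)
F = (1/4, 31/4)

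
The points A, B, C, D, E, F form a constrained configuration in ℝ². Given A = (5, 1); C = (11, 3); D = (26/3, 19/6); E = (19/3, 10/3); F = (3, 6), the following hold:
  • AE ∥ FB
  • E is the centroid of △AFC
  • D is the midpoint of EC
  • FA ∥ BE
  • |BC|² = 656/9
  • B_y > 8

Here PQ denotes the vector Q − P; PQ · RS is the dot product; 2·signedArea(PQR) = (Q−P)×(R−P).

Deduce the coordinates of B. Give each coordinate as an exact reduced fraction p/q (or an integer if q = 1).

1. B_x = 13/3  [FA ∥ BE ∩ AE ∥ FB]
2. B_y = 25/3  [FA ∥ BE ∩ AE ∥ FB]
   → B = (13/3, 25/3)

B = (13/3, 25/3)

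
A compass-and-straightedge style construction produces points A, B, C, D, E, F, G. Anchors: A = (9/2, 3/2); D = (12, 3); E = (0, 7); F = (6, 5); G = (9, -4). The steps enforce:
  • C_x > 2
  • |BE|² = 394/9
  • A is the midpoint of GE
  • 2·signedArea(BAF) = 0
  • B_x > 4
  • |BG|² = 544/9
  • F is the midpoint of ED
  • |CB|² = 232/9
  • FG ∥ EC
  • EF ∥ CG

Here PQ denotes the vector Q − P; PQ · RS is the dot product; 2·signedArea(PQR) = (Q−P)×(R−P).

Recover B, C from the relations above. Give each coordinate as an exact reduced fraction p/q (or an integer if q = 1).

1. B_x = 5  [line -7/2·x + 3/2·y + 27/2 = 0 ∩ |BG|² = 544/9]
2. B_y = 8/3  [line -7/2·x + 3/2·y + 27/2 = 0 ∩ |BG|² = 544/9]
   → B = (5, 8/3)
3. C_x = 3  [EF ∥ CG ∩ FG ∥ EC]
4. C_y = -2  [EF ∥ CG ∩ FG ∥ EC]
   → C = (3, -2)

B = (5, 8/3)
C = (3, -2)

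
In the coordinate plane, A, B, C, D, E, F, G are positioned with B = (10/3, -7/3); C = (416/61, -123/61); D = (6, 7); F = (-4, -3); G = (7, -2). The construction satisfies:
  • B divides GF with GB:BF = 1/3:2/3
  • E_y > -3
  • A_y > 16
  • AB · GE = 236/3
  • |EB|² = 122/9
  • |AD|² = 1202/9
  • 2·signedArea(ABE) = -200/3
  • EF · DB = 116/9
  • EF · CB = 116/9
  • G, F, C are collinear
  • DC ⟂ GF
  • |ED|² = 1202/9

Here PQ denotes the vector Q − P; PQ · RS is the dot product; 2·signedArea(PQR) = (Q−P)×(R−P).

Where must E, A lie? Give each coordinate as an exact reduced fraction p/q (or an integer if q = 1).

1. E_x = -1/3  [EF · DB = 116/9 ∩ EF · CB = 116/9]
2. E_y = -8/3  [EF · DB = 116/9 ∩ EF · CB = 116/9]
   → E = (-1/3, -8/3)
3. A_x = 37/3  [2·signedArea(ABE) = -200/3 ∩ AB · GE = 236/3]
4. A_y = 50/3  [2·signedArea(ABE) = -200/3 ∩ AB · GE = 236/3]
   → A = (37/3, 50/3)

A = (37/3, 50/3)
E = (-1/3, -8/3)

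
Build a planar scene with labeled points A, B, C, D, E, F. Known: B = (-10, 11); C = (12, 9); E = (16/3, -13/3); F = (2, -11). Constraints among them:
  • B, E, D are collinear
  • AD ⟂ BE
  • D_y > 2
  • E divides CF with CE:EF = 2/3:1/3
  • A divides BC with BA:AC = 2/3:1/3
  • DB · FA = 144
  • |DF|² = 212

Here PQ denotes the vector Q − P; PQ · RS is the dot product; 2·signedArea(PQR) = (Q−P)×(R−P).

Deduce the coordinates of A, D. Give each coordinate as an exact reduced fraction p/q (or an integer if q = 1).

1. A_x = 14/3  [A divides BC with BA:AC = 2/3:1/3]
2. A_y = 29/3  [A divides BC with BA:AC = 2/3:1/3]
   → A = (14/3, 29/3)
3. D_x = -2  [B, E, D are collinear ∩ AD ⟂ BE]
4. D_y = 3  [B, E, D are collinear ∩ AD ⟂ BE]
   → D = (-2, 3)

A = (14/3, 29/3)
D = (-2, 3)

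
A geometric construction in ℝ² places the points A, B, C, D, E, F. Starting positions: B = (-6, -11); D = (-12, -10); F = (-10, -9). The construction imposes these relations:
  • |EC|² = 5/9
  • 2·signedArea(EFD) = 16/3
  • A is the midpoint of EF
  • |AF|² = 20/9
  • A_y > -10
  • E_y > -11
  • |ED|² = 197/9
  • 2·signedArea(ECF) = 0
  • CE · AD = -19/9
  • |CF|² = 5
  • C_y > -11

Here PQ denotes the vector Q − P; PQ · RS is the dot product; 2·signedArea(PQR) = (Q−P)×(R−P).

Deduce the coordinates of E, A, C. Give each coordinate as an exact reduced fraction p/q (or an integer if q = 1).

A = (-26/3, -29/3)
C = (-8, -10)
E = (-22/3, -31/3)

1. E_x = -22/3  [line 1·x + -2·y + -40/3 = 0 ∩ |ED|² = 197/9]
2. E_y = -31/3  [line 1·x + -2·y + -40/3 = 0 ∩ |ED|² = 197/9]
   → E = (-22/3, -31/3)
3. A_x = -26/3  [A is the midpoint of EF]
4. A_y = -29/3  [A is the midpoint of EF]
   → A = (-26/3, -29/3)
5. C_x = -8  [2·signedArea(ECF) = 0 ∩ CE · AD = -19/9]
6. C_y = -10  [2·signedArea(ECF) = 0 ∩ CE · AD = -19/9]
   → C = (-8, -10)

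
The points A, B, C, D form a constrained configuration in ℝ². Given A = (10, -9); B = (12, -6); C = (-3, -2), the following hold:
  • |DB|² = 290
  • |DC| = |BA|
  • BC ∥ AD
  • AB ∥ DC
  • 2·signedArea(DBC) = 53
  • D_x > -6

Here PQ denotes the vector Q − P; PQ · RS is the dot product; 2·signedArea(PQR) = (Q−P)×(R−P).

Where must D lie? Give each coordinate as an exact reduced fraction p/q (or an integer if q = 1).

D = (-5, -5)

1. D_x = -5  [AB ∥ DC ∩ BC ∥ AD]
2. D_y = -5  [AB ∥ DC ∩ BC ∥ AD]
   → D = (-5, -5)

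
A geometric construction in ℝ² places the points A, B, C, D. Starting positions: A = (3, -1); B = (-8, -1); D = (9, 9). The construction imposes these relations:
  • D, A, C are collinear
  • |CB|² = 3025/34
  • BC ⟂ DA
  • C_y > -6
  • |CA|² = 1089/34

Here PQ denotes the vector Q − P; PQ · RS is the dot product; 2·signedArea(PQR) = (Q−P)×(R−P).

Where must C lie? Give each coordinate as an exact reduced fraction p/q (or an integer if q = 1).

1. C_x = 3/34  [D, A, C are collinear ∩ BC ⟂ DA]
2. C_y = -199/34  [D, A, C are collinear ∩ BC ⟂ DA]
   → C = (3/34, -199/34)

C = (3/34, -199/34)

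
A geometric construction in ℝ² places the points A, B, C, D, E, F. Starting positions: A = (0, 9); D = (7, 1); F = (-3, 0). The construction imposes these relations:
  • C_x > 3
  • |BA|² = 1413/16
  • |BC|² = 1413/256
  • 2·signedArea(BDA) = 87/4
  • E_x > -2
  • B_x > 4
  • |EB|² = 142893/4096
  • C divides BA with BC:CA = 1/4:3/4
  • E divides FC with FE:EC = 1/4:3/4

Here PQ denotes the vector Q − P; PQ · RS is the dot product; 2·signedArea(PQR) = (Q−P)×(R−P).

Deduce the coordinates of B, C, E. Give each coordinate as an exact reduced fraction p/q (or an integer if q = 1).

B = (9/2, 3/4)
C = (27/8, 45/16)
E = (-45/32, 45/64)

1. B_x = 9/2  [line -8·x + -7·y + 165/4 = 0 ∩ |BA|² = 1413/16]
2. B_y = 3/4  [line -8·x + -7·y + 165/4 = 0 ∩ |BA|² = 1413/16]
   → B = (9/2, 3/4)
3. C_x = 27/8  [C divides BA with BC:CA = 1/4:3/4]
4. C_y = 45/16  [C divides BA with BC:CA = 1/4:3/4]
   → C = (27/8, 45/16)
5. E_x = -45/32  [E divides FC with FE:EC = 1/4:3/4]
6. E_y = 45/64  [E divides FC with FE:EC = 1/4:3/4]
   → E = (-45/32, 45/64)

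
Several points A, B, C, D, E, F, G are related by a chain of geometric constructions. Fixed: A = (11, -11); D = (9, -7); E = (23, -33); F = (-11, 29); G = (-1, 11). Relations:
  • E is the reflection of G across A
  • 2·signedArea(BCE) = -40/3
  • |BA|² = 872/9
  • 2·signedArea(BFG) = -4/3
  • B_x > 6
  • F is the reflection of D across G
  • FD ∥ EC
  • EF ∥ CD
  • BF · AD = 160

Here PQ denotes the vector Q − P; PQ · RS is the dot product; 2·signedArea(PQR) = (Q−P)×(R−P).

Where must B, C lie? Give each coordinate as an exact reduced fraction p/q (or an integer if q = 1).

1. B_x = 19/3  [2·signedArea(BFG) = -4/3 ∩ BF · AD = 160]
2. B_y = -7/3  [2·signedArea(BFG) = -4/3 ∩ BF · AD = 160]
   → B = (19/3, -7/3)
3. C_x = 43  [EF ∥ CD ∩ FD ∥ EC]
4. C_y = -69  [EF ∥ CD ∩ FD ∥ EC]
   → C = (43, -69)

B = (19/3, -7/3)
C = (43, -69)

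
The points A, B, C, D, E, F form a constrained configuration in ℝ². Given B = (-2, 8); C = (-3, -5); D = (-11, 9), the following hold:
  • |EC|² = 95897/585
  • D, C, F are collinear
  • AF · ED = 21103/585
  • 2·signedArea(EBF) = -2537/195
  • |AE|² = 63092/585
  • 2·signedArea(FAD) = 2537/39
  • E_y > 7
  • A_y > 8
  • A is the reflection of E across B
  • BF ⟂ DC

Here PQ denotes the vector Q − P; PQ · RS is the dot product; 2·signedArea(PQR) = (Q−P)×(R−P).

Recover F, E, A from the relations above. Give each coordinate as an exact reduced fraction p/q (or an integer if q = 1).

A = (608/195, 577/65)
E = (-1388/195, 463/65)
F = (-543/65, 284/65)

1. F_x = -543/65  [D, C, F are collinear ∩ BF ⟂ DC]
2. F_y = 284/65  [D, C, F are collinear ∩ BF ⟂ DC]
   → F = (-543/65, 284/65)
3. E_x = -1388/195  [line 236/65·x + -413/65·y + 2773/39 = 0 ∩ |EC|² = 95897/585]
4. E_y = 463/65  [line 236/65·x + -413/65·y + 2773/39 = 0 ∩ |EC|² = 95897/585]
   → E = (-1388/195, 463/65)
5. A_x = 608/195  [A is the reflection of E across B]
6. A_y = 577/65  [A is the reflection of E across B]
   → A = (608/195, 577/65)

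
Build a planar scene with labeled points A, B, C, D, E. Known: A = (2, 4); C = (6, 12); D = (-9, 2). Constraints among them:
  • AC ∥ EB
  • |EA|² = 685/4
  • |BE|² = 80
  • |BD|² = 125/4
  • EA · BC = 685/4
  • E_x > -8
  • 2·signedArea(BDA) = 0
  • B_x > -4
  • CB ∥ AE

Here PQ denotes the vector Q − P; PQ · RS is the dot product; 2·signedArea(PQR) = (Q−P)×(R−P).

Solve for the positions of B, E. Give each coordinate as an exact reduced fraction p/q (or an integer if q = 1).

1. B_x = -7/2  [line -2·x + 11·y + -40 = 0 ∩ |BD|² = 125/4]
2. B_y = 3  [line -2·x + 11·y + -40 = 0 ∩ |BD|² = 125/4]
   → B = (-7/2, 3)
3. E_x = -15/2  [AC ∥ EB ∩ CB ∥ AE]
4. E_y = -5  [AC ∥ EB ∩ CB ∥ AE]
   → E = (-15/2, -5)

B = (-7/2, 3)
E = (-15/2, -5)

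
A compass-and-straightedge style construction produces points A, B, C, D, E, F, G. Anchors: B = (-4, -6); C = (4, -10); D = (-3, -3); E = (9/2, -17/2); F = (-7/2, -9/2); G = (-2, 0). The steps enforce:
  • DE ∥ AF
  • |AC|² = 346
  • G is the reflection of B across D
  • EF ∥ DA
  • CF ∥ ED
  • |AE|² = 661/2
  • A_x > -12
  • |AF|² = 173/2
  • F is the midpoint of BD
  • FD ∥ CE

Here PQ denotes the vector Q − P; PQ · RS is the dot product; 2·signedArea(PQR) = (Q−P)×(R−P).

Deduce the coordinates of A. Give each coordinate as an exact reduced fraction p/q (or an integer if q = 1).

1. A_x = -11  [DE ∥ AF ∩ EF ∥ DA]
2. A_y = 1  [DE ∥ AF ∩ EF ∥ DA]
   → A = (-11, 1)

A = (-11, 1)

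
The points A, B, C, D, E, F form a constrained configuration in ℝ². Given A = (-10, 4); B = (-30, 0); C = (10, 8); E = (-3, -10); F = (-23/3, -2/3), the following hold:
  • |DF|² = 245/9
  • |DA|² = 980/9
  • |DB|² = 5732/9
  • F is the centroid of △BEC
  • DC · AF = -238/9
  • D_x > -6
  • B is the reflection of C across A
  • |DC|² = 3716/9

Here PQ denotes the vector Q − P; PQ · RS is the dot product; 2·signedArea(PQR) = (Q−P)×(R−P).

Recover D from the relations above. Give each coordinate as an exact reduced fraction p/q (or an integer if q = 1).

D = (-16/3, -16/3)

1. D_x = -16/3  [line -7/3·x + 14/3·y + 112/9 = 0 ∩ |DF|² = 245/9]
2. D_y = -16/3  [line -7/3·x + 14/3·y + 112/9 = 0 ∩ |DF|² = 245/9]
   → D = (-16/3, -16/3)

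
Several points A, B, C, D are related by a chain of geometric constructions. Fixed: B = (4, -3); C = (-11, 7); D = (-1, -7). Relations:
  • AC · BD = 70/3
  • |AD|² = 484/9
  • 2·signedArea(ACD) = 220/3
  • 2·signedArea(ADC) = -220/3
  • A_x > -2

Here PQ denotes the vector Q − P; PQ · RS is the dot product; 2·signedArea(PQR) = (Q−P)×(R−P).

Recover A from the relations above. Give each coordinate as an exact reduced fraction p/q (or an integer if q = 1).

A = (-1, 1/3)

1. A_x = -1  [2·signedArea(ACD) = 220/3 ∩ AC · BD = 70/3]
2. A_y = 1/3  [2·signedArea(ACD) = 220/3 ∩ AC · BD = 70/3]
   → A = (-1, 1/3)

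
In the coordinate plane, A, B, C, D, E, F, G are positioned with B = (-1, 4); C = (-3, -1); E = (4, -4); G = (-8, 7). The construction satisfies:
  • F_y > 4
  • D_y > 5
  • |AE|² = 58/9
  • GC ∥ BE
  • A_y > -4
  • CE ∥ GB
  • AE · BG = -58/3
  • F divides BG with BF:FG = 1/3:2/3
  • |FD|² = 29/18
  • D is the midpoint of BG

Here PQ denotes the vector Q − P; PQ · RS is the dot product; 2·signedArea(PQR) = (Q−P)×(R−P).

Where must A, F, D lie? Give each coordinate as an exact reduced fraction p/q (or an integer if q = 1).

A = (5/3, -3)
D = (-9/2, 11/2)
F = (-10/3, 5)

1. A_x = 5/3  [line 7·x + -3·y + -62/3 = 0 ∩ |AE|² = 58/9]
2. A_y = -3  [line 7·x + -3·y + -62/3 = 0 ∩ |AE|² = 58/9]
   → A = (5/3, -3)
3. F_x = -10/3  [F divides BG with BF:FG = 1/3:2/3]
4. F_y = 5  [F divides BG with BF:FG = 1/3:2/3]
   → F = (-10/3, 5)
5. D_x = -9/2  [D is the midpoint of BG]
6. D_y = 11/2  [D is the midpoint of BG]
   → D = (-9/2, 11/2)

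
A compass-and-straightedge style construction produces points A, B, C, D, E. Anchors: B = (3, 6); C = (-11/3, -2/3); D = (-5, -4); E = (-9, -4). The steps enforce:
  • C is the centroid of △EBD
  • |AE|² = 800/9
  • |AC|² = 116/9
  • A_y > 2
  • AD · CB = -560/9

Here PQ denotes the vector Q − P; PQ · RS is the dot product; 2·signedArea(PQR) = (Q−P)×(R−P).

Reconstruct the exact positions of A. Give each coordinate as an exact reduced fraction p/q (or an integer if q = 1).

A = (-7/3, 8/3)

1. A_x = -7/3  [line -20/3·x + -20/3·y + 20/9 = 0 ∩ |AC|² = 116/9]
2. A_y = 8/3  [line -20/3·x + -20/3·y + 20/9 = 0 ∩ |AC|² = 116/9]
   → A = (-7/3, 8/3)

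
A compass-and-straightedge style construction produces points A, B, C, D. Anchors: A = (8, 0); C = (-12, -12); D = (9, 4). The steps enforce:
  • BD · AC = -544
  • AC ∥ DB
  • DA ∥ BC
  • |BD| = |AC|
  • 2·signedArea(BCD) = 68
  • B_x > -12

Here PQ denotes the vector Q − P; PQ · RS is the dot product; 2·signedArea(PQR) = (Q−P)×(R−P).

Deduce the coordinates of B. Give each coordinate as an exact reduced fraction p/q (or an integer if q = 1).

1. B_x = -11  [DA ∥ BC ∩ AC ∥ DB]
2. B_y = -8  [DA ∥ BC ∩ AC ∥ DB]
   → B = (-11, -8)

B = (-11, -8)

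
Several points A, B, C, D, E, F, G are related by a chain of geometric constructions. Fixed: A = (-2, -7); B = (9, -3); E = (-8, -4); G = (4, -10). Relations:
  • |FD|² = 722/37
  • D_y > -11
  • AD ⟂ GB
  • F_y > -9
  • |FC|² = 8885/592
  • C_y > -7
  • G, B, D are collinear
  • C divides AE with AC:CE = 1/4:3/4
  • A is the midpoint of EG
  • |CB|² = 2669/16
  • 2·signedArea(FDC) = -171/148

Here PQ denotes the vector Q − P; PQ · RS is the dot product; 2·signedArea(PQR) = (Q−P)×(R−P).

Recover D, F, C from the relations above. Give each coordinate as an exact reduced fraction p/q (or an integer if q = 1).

1. D_x = 251/74  [G, B, D are collinear ∩ AD ⟂ GB]
2. D_y = -803/74  [G, B, D are collinear ∩ AD ⟂ GB]
   → D = (251/74, -803/74)
3. C_x = -7/2  [C divides AE with AC:CE = 1/4:3/4]
4. C_y = -25/4  [C divides AE with AC:CE = 1/4:3/4]
   → C = (-7/2, -25/4)
5. F_x = -15/74  [line -681/148·x + -255/37·y + -17175/296 = 0 ∩ |FD|² = 722/37]
6. F_y = -613/74  [line -681/148·x + -255/37·y + -17175/296 = 0 ∩ |FD|² = 722/37]
   → F = (-15/74, -613/74)

C = (-7/2, -25/4)
D = (251/74, -803/74)
F = (-15/74, -613/74)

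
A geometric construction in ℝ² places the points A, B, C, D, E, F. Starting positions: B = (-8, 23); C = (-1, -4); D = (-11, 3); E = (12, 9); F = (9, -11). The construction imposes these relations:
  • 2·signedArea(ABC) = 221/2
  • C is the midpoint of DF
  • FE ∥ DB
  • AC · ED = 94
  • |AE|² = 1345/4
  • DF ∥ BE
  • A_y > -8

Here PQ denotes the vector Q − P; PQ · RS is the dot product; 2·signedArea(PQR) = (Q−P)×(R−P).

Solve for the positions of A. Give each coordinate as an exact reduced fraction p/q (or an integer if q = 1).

1. A_x = 4  [2·signedArea(ABC) = 221/2 ∩ AC · ED = 94]
2. A_y = -15/2  [2·signedArea(ABC) = 221/2 ∩ AC · ED = 94]
   → A = (4, -15/2)

A = (4, -15/2)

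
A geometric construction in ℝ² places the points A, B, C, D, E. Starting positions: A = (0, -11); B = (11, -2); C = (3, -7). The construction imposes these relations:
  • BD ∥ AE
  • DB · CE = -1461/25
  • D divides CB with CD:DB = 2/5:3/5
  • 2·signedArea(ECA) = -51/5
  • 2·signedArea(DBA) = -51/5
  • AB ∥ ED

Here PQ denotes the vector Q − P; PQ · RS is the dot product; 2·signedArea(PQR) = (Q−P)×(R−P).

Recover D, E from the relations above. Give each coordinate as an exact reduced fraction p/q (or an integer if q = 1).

D = (31/5, -5)
E = (-24/5, -14)

1. D_x = 31/5  [D divides CB with CD:DB = 2/5:3/5]
2. D_y = -5  [D divides CB with CD:DB = 2/5:3/5]
   → D = (31/5, -5)
3. E_x = -24/5  [AB ∥ ED ∩ BD ∥ AE]
4. E_y = -14  [AB ∥ ED ∩ BD ∥ AE]
   → E = (-24/5, -14)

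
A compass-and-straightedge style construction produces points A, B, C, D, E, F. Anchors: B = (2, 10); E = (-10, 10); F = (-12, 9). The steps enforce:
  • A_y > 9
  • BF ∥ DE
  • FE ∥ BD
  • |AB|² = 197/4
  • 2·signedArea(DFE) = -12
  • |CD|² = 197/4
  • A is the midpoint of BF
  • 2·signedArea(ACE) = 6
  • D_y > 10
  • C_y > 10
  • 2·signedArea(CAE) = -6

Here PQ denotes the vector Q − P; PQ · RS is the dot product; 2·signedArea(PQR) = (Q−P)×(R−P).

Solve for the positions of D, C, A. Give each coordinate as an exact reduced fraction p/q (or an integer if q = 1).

1. D_x = 4  [BF ∥ DE ∩ FE ∥ BD]
2. D_y = 11  [BF ∥ DE ∩ FE ∥ BD]
   → D = (4, 11)
3. A_x = -5  [A is the midpoint of BF]
4. A_y = 19/2  [A is the midpoint of BF]
   → A = (-5, 19/2)
5. C_x = -3  [line -1/2·x + -5·y + 51 = 0 ∩ |CD|² = 197/4]
6. C_y = 21/2  [line -1/2·x + -5·y + 51 = 0 ∩ |CD|² = 197/4]
   → C = (-3, 21/2)

A = (-5, 19/2)
C = (-3, 21/2)
D = (4, 11)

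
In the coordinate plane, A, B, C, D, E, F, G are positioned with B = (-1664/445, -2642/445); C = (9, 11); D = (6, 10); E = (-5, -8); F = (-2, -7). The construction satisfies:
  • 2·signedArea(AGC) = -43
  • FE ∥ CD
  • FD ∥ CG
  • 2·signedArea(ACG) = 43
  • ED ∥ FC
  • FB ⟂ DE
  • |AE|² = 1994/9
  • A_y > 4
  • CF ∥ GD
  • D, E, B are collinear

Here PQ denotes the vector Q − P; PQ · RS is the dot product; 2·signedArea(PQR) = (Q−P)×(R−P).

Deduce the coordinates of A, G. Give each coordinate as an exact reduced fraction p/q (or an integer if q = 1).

1. G_x = 17  [CF ∥ GD ∩ FD ∥ CG]
2. G_y = 28  [CF ∥ GD ∩ FD ∥ CG]
   → G = (17, 28)
3. A_x = 10/3  [line 17·x + -8·y + -22 = 0 ∩ |AE|² = 1994/9]
4. A_y = 13/3  [line 17·x + -8·y + -22 = 0 ∩ |AE|² = 1994/9]
   → A = (10/3, 13/3)

A = (10/3, 13/3)
G = (17, 28)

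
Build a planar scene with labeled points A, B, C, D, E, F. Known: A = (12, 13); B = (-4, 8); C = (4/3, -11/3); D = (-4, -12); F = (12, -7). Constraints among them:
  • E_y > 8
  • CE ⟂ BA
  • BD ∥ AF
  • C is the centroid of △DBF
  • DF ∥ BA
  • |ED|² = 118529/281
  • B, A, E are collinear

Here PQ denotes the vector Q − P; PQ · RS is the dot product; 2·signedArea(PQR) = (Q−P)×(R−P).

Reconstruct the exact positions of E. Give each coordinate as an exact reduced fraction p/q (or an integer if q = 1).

E = (-692/281, 2383/281)

1. E_x = -692/281  [B, A, E are collinear ∩ CE ⟂ BA]
2. E_y = 2383/281  [B, A, E are collinear ∩ CE ⟂ BA]
   → E = (-692/281, 2383/281)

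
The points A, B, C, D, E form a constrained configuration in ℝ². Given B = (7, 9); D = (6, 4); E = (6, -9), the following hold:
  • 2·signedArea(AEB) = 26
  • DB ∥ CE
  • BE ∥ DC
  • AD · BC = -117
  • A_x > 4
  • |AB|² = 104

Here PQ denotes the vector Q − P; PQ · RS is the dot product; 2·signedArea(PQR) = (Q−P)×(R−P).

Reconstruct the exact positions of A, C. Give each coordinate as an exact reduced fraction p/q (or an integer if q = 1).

A = (5, -1)
C = (5, -14)

1. C_x = 5  [DB ∥ CE ∩ BE ∥ DC]
2. C_y = -14  [DB ∥ CE ∩ BE ∥ DC]
   → C = (5, -14)
3. A_x = 5  [2·signedArea(AEB) = 26 ∩ AD · BC = -117]
4. A_y = -1  [2·signedArea(AEB) = 26 ∩ AD · BC = -117]
   → A = (5, -1)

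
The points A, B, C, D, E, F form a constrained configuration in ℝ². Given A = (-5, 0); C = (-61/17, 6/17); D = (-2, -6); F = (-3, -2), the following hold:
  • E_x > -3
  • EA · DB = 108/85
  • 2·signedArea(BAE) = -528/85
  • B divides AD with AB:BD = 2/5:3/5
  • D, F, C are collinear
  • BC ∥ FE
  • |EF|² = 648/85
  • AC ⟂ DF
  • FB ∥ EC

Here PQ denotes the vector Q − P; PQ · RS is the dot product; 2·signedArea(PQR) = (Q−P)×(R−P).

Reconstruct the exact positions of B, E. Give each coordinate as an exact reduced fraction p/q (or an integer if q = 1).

B = (-19/5, -12/5)
E = (-237/85, 64/85)

1. B_x = -19/5  [B divides AD with AB:BD = 2/5:3/5]
2. B_y = -12/5  [B divides AD with AB:BD = 2/5:3/5]
   → B = (-19/5, -12/5)
3. E_x = -237/85  [FB ∥ EC ∩ BC ∥ FE]
4. E_y = 64/85  [FB ∥ EC ∩ BC ∥ FE]
   → E = (-237/85, 64/85)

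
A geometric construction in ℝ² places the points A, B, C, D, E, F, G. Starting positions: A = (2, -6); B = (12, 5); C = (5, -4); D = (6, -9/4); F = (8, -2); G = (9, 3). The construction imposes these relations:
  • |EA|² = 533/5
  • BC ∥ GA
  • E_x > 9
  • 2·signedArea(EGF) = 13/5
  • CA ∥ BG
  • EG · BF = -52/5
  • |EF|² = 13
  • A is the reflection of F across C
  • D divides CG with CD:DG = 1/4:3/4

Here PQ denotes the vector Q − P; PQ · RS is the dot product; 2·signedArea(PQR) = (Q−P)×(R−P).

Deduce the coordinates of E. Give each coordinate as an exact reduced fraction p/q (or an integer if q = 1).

E = (46/5, 7/5)

1. E_x = 46/5  [EG · BF = -52/5 ∩ 2·signedArea(EGF) = 13/5]
2. E_y = 7/5  [EG · BF = -52/5 ∩ 2·signedArea(EGF) = 13/5]
   → E = (46/5, 7/5)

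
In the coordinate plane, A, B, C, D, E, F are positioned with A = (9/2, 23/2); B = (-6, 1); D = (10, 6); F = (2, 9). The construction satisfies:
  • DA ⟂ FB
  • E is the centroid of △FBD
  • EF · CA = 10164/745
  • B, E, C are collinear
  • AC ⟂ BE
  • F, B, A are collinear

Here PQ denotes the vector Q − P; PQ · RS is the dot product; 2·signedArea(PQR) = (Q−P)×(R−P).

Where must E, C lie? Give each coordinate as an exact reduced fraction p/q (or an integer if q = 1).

C = (4854/745, 11591/1490)
E = (2, 16/3)

1. E_x = 2  [E is the centroid of △FBD]
2. E_y = 16/3  [E is the centroid of △FBD]
   → E = (2, 16/3)
3. C_x = 4854/745  [B, E, C are collinear ∩ AC ⟂ BE]
4. C_y = 11591/1490  [B, E, C are collinear ∩ AC ⟂ BE]
   → C = (4854/745, 11591/1490)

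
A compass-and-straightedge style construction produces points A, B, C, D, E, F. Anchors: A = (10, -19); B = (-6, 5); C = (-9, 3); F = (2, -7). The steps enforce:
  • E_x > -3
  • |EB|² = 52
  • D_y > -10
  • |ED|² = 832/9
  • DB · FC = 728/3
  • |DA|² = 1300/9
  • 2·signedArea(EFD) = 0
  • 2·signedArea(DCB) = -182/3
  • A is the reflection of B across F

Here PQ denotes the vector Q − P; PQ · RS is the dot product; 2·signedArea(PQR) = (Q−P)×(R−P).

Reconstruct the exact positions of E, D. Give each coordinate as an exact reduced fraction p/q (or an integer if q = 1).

D = (10/3, -9)
E = (-2, -1)

1. D_x = 10/3  [2·signedArea(DCB) = -182/3 ∩ DB · FC = 728/3]
2. D_y = -9  [2·signedArea(DCB) = -182/3 ∩ DB · FC = 728/3]
   → D = (10/3, -9)
3. E_x = -2  [line 2·x + 4/3·y + 16/3 = 0 ∩ |EB|² = 52]
4. E_y = -1  [line 2·x + 4/3·y + 16/3 = 0 ∩ |EB|² = 52]
   → E = (-2, -1)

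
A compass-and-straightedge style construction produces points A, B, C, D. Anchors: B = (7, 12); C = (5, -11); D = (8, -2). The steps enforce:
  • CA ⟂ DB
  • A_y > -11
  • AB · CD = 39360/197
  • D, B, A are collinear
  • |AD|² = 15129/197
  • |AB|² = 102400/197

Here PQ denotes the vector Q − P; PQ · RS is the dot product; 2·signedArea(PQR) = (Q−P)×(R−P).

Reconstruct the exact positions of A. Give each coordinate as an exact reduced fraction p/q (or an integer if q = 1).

1. A_x = 1699/197  [D, B, A are collinear ∩ CA ⟂ DB]
2. A_y = -2116/197  [D, B, A are collinear ∩ CA ⟂ DB]
   → A = (1699/197, -2116/197)

A = (1699/197, -2116/197)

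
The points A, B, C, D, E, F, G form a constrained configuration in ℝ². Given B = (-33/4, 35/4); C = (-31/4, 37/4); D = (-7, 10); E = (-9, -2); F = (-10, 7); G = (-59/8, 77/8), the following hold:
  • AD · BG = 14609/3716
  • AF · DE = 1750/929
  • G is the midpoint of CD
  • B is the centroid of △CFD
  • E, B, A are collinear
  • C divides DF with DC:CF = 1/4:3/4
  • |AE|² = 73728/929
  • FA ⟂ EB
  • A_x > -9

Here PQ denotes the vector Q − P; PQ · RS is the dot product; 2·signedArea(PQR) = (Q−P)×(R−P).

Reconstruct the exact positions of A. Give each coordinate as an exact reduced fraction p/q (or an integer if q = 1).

1. A_x = -7785/929  [E, B, A are collinear ∩ FA ⟂ EB]
2. A_y = 6398/929  [E, B, A are collinear ∩ FA ⟂ EB]
   → A = (-7785/929, 6398/929)

A = (-7785/929, 6398/929)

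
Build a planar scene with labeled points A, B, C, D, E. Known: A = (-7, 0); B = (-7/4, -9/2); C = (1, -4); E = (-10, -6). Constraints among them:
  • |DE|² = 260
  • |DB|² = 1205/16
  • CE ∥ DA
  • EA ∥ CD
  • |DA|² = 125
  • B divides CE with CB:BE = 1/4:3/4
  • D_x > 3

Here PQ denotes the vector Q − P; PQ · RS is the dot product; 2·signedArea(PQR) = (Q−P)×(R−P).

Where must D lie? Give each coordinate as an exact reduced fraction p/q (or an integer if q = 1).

D = (4, 2)

1. D_x = 4  [CE ∥ DA ∩ EA ∥ CD]
2. D_y = 2  [CE ∥ DA ∩ EA ∥ CD]
   → D = (4, 2)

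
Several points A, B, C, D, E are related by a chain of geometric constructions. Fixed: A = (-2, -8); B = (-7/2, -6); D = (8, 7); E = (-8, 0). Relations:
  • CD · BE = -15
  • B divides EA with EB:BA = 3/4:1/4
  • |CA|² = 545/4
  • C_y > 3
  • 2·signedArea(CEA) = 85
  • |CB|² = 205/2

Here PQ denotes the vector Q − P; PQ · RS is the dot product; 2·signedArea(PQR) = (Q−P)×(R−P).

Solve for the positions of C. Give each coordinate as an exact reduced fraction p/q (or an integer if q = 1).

1. C_x = 0  [CD · BE = -15 ∩ 2·signedArea(CEA) = 85]
2. C_y = 7/2  [CD · BE = -15 ∩ 2·signedArea(CEA) = 85]
   → C = (0, 7/2)

C = (0, 7/2)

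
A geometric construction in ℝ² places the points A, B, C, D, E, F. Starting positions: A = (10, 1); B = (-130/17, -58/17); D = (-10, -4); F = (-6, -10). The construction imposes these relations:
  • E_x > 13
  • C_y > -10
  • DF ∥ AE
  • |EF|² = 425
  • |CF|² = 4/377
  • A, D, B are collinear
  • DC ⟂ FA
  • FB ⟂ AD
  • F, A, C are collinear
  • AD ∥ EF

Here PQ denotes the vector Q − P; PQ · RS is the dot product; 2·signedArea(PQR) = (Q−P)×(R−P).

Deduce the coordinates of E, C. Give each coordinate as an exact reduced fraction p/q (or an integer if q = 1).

C = (-2230/377, -3748/377)
E = (14, -5)

1. E_x = 14  [AD ∥ EF ∩ DF ∥ AE]
2. E_y = -5  [AD ∥ EF ∩ DF ∥ AE]
   → E = (14, -5)
3. C_x = -2230/377  [F, A, C are collinear ∩ DC ⟂ FA]
4. C_y = -3748/377  [F, A, C are collinear ∩ DC ⟂ FA]
   → C = (-2230/377, -3748/377)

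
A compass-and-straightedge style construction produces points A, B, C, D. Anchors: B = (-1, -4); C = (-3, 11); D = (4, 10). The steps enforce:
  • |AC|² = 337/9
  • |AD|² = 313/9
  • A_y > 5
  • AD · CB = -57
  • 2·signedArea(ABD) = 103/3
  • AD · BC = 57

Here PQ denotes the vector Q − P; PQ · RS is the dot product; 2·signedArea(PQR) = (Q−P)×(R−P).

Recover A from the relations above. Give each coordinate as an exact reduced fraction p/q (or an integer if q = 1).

1. A_x = 0  [AD · CB = -57 ∩ 2·signedArea(ABD) = 103/3]
2. A_y = 17/3  [AD · CB = -57 ∩ 2·signedArea(ABD) = 103/3]
   → A = (0, 17/3)

A = (0, 17/3)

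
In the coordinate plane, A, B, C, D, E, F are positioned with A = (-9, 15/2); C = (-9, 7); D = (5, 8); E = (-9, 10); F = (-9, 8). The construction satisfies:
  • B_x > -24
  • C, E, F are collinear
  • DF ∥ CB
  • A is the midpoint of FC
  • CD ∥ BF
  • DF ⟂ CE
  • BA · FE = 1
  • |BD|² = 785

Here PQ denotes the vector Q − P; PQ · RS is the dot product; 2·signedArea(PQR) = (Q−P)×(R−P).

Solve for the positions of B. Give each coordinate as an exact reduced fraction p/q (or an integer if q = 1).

1. B_x = -23  [CD ∥ BF ∩ DF ∥ CB]
2. B_y = 7  [CD ∥ BF ∩ DF ∥ CB]
   → B = (-23, 7)

B = (-23, 7)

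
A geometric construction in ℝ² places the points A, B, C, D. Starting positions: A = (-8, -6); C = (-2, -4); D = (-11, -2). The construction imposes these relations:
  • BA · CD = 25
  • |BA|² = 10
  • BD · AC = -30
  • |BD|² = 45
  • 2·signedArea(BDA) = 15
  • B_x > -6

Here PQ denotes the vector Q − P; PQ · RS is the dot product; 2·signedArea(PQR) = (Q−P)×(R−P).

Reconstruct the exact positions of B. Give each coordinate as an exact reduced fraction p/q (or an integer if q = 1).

1. B_x = -5  [BA · CD = 25 ∩ BD · AC = -30]
2. B_y = -5  [BA · CD = 25 ∩ BD · AC = -30]
   → B = (-5, -5)

B = (-5, -5)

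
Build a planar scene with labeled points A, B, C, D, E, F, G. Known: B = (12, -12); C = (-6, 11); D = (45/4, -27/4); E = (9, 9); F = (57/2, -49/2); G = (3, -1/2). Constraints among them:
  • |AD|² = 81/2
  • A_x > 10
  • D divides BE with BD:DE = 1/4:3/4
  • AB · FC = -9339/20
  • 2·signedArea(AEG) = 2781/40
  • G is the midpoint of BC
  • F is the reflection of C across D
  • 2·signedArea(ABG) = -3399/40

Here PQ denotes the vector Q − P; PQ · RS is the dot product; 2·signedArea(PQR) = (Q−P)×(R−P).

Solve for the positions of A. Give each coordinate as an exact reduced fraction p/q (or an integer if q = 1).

1. A_x = 207/20  [2·signedArea(ABG) = -3399/40 ∩ AB · FC = -9339/20]
2. A_y = -9/20  [2·signedArea(ABG) = -3399/40 ∩ AB · FC = -9339/20]
   → A = (207/20, -9/20)

A = (207/20, -9/20)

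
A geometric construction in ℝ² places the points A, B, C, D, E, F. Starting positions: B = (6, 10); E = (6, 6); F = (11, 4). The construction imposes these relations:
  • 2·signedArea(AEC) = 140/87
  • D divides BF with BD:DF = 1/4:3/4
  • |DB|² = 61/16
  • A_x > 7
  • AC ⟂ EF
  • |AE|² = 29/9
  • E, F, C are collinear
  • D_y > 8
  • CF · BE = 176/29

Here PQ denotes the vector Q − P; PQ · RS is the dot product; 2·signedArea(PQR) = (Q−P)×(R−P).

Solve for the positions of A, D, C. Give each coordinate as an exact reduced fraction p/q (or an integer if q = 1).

1. D_x = 29/4  [D divides BF with BD:DF = 1/4:3/4]
2. D_y = 17/2  [D divides BF with BD:DF = 1/4:3/4]
   → D = (29/4, 17/2)
3. C_x = 209/29  [E, F, C are collinear ∩ CF · BE = 176/29]
4. C_y = 160/29  [E, F, C are collinear ∩ CF · BE = 176/29]
   → C = (209/29, 160/29)
5. A_x = 23/3  [2·signedArea(AEC) = 140/87 ∩ AC ⟂ EF]
6. A_y = 20/3  [2·signedArea(AEC) = 140/87 ∩ AC ⟂ EF]
   → A = (23/3, 20/3)

A = (23/3, 20/3)
C = (209/29, 160/29)
D = (29/4, 17/2)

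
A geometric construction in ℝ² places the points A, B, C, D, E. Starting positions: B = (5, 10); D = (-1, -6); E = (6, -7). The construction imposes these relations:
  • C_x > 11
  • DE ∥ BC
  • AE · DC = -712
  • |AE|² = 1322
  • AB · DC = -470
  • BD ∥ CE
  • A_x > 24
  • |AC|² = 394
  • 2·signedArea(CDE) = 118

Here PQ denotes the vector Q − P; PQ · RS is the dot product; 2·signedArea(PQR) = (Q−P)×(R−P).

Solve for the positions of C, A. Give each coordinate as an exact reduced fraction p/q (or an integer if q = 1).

A = (25, 24)
C = (12, 9)

1. C_x = 12  [BD ∥ CE ∩ DE ∥ BC]
2. C_y = 9  [BD ∥ CE ∩ DE ∥ BC]
   → C = (12, 9)
3. A_x = 25  [line -13·x + -15·y + 685 = 0 ∩ |AC|² = 394]
4. A_y = 24  [line -13·x + -15·y + 685 = 0 ∩ |AC|² = 394]
   → A = (25, 24)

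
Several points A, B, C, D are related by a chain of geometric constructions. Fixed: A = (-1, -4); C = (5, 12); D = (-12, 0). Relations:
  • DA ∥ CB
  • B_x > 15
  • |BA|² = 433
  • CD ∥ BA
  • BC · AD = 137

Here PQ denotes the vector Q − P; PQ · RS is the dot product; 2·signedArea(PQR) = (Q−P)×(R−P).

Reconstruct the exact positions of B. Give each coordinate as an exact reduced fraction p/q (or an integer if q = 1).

1. B_x = 16  [CD ∥ BA ∩ DA ∥ CB]
2. B_y = 8  [CD ∥ BA ∩ DA ∥ CB]
   → B = (16, 8)

B = (16, 8)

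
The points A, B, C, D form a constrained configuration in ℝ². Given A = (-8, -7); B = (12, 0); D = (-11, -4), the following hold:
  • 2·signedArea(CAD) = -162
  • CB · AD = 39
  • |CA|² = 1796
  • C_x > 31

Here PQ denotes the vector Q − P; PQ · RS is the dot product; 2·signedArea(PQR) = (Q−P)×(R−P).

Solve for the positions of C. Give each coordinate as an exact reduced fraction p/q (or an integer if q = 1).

1. C_x = 32  [2·signedArea(CAD) = -162 ∩ CB · AD = 39]
2. C_y = 7  [2·signedArea(CAD) = -162 ∩ CB · AD = 39]
   → C = (32, 7)

C = (32, 7)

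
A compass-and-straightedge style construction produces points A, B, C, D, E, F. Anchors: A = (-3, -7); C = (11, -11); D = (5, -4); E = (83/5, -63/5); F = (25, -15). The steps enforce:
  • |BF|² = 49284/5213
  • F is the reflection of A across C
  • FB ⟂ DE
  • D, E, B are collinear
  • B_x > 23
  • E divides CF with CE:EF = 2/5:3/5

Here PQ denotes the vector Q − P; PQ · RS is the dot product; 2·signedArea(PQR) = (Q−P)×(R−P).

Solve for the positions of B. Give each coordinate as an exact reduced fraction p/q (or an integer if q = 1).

1. B_x = 120779/5213  [D, E, B are collinear ∩ FB ⟂ DE]
2. B_y = -91071/5213  [D, E, B are collinear ∩ FB ⟂ DE]
   → B = (120779/5213, -91071/5213)

B = (120779/5213, -91071/5213)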